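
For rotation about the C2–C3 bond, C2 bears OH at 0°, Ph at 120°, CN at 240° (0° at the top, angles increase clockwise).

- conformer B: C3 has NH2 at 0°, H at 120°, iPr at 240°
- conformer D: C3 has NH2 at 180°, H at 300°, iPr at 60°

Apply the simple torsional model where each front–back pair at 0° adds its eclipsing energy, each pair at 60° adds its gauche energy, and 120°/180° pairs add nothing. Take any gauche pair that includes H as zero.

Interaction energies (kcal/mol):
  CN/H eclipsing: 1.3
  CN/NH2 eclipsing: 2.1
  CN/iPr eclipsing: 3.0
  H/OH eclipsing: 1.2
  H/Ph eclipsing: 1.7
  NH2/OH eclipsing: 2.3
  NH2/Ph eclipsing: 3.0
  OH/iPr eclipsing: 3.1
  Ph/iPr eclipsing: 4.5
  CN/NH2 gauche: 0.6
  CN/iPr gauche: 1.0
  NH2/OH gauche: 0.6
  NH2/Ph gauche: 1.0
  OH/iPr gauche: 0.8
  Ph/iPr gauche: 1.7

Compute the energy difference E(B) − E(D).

B (eclipsed): OH(0°)/NH2(0°) eclipsed 2.3; Ph(120°)/H(120°) eclipsed 1.7; CN(240°)/iPr(240°) eclipsed 3.0 → 7.0 kcal/mol.
D (staggered): OH(0°)/iPr(60°) gauche 0.8; Ph(120°)/NH2(180°) gauche 1.0; Ph(120°)/iPr(60°) gauche 1.7; CN(240°)/NH2(180°) gauche 0.6 → 4.1 kcal/mol.
E(B) − E(D) = 7.0 − 4.1 = +2.9 kcal/mol.

+2.9 kcal/mol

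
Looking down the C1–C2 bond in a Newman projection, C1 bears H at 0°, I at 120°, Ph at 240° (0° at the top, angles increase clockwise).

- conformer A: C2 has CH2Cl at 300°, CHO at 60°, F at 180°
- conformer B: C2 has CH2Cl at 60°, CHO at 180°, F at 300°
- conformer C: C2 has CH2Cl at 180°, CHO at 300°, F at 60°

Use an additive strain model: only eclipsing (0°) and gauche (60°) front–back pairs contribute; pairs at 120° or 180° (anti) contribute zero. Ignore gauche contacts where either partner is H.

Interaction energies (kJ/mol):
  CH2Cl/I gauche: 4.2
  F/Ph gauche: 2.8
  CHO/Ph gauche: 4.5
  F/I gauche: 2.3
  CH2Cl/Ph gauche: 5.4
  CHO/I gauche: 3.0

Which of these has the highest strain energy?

A is staggered. I at 120° is gauche with CHO at 60° (3.0); I at 120° is gauche with F at 180° (2.3); Ph at 240° is gauche with CH2Cl at 300° (5.4); Ph at 240° is gauche with F at 180° (2.8). Total 13.5 kJ/mol.
B is staggered. I at 120° is gauche with CH2Cl at 60° (4.2); I at 120° is gauche with CHO at 180° (3.0); Ph at 240° is gauche with CHO at 180° (4.5); Ph at 240° is gauche with F at 300° (2.8). Total 14.5 kJ/mol.
C is staggered. I at 120° is gauche with CH2Cl at 180° (4.2); I at 120° is gauche with F at 60° (2.3); Ph at 240° is gauche with CH2Cl at 180° (5.4); Ph at 240° is gauche with CHO at 300° (4.5). Total 16.4 kJ/mol.
C has the highest total (16.4 kJ/mol).

C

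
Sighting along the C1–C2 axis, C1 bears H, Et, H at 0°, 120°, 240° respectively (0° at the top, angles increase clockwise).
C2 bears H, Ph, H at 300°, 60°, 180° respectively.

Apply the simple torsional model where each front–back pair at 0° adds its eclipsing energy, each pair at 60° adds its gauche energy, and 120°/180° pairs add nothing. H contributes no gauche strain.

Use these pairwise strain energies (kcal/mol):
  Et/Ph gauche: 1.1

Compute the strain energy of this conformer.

This conformer is staggered. Et at 120° is gauche with Ph at 60° (1.1). Total 1.1 kcal/mol.

1.1 kcal/mol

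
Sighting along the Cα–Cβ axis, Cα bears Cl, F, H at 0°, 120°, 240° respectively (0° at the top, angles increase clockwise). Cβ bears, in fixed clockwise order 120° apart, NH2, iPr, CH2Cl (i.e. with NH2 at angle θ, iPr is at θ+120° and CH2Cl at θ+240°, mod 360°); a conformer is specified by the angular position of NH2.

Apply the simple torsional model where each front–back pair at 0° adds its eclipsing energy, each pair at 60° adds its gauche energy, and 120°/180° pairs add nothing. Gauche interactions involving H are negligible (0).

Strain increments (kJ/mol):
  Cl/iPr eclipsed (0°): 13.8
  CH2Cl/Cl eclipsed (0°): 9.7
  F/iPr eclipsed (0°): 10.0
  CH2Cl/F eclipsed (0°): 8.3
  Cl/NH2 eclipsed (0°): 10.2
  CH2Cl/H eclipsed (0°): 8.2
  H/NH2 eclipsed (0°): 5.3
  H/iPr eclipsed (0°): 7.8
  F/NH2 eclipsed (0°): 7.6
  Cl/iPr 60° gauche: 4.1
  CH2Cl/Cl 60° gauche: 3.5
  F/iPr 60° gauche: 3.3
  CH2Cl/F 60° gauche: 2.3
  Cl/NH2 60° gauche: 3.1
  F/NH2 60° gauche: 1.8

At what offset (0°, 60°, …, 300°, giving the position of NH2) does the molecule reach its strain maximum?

0°

NH2 at 0° (eclipsed): Cl–NH2 eclipsed, F–iPr eclipsed, H–CH2Cl eclipsed; 10.2 + 10.0 + 8.2 = 28.4 kJ/mol.
NH2 at 60° (staggered): Cl–NH2 gauche, Cl–CH2Cl gauche, F–NH2 gauche, F–iPr gauche; 3.1 + 3.5 + 1.8 + 3.3 = 11.7 kJ/mol.
NH2 at 120° (eclipsed): Cl–CH2Cl eclipsed, F–NH2 eclipsed, H–iPr eclipsed; 9.7 + 7.6 + 7.8 = 25.1 kJ/mol.
NH2 at 180° (staggered): Cl–iPr gauche, Cl–CH2Cl gauche, F–NH2 gauche, F–CH2Cl gauche; 4.1 + 3.5 + 1.8 + 2.3 = 11.7 kJ/mol.
NH2 at 240° (eclipsed): Cl–iPr eclipsed, F–CH2Cl eclipsed, H–NH2 eclipsed; 13.8 + 8.3 + 5.3 = 27.4 kJ/mol.
NH2 at 300° (staggered): Cl–NH2 gauche, Cl–iPr gauche, F–iPr gauche, F–CH2Cl gauche; 3.1 + 4.1 + 3.3 + 2.3 = 12.8 kJ/mol.
The maximum (28.4 kJ/mol) occurs with NH2 at 0°.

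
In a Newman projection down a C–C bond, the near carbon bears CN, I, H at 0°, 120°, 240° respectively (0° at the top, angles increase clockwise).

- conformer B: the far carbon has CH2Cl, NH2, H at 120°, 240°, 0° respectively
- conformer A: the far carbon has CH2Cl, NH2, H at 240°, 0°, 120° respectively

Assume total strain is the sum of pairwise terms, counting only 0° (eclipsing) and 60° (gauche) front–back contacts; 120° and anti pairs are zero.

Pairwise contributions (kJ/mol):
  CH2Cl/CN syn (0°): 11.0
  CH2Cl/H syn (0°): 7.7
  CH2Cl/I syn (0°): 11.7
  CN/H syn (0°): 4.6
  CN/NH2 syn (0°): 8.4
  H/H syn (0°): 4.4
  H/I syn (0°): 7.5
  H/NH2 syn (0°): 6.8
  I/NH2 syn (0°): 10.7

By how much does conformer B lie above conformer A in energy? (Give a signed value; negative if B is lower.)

-0.5 kJ/mol

B is eclipsed. CN at 0° is eclipsed with H at 0° (4.6); I at 120° is eclipsed with CH2Cl at 120° (11.7); H at 240° is eclipsed with NH2 at 240° (6.8). Total 23.1 kJ/mol.
A is eclipsed. CN at 0° is eclipsed with NH2 at 0° (8.4); I at 120° is eclipsed with H at 120° (7.5); H at 240° is eclipsed with CH2Cl at 240° (7.7). Total 23.6 kJ/mol.
E(B) − E(A) = 23.1 − 23.6 = -0.5 kJ/mol.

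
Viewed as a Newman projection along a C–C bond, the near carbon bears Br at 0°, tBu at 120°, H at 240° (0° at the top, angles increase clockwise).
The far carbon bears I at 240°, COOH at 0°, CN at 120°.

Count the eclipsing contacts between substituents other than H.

Non-H eclipsing pairs: Br(0°)/COOH(0°); tBu(120°)/CN(120°) — 2 interactions.

2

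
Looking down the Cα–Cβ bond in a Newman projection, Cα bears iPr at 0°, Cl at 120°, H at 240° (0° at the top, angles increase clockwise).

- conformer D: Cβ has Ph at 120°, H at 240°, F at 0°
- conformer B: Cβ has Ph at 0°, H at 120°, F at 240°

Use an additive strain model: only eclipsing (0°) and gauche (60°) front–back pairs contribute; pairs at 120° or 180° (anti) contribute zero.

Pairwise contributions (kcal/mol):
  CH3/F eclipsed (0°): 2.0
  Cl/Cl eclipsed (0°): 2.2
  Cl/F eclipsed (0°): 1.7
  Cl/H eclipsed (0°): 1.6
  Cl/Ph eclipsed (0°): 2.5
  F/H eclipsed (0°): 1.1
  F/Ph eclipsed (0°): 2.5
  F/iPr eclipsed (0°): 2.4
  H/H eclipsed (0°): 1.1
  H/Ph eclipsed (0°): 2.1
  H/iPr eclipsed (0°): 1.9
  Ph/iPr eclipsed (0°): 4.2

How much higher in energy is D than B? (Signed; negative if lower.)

-0.9 kcal/mol

D is eclipsed. iPr at 0° is eclipsed with F at 0° (2.4); Cl at 120° is eclipsed with Ph at 120° (2.5); H at 240° is eclipsed with H at 240° (1.1). Total 6.0 kcal/mol.
B is eclipsed. iPr at 0° is eclipsed with Ph at 0° (4.2); Cl at 120° is eclipsed with H at 120° (1.6); H at 240° is eclipsed with F at 240° (1.1). Total 6.9 kcal/mol.
E(D) − E(B) = 6.0 − 6.9 = -0.9 kcal/mol.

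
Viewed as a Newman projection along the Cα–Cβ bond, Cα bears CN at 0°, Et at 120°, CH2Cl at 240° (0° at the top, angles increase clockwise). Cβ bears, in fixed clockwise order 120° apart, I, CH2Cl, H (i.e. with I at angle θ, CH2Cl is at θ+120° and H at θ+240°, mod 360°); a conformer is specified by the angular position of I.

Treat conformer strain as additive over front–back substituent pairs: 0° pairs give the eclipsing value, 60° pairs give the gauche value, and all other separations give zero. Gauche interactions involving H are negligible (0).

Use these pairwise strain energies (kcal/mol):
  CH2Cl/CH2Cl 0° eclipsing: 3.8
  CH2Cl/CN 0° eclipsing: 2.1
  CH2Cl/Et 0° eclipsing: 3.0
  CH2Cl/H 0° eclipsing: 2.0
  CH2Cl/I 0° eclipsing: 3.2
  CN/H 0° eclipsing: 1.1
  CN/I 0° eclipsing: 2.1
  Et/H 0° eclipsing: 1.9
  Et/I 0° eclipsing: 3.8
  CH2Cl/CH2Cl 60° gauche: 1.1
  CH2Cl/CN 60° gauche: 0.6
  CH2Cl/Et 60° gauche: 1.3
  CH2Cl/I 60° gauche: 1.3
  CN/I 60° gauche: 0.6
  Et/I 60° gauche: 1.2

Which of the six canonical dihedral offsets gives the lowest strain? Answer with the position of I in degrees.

I at 0° (eclipsed): CN(0°)/I(0°) eclipsed 2.1; Et(120°)/CH2Cl(120°) eclipsed 3.0; CH2Cl(240°)/H(240°) eclipsed 2.0 → 7.1 kcal/mol.
I at 60° (staggered): CN(0°)/I(60°) gauche 0.6; Et(120°)/I(60°) gauche 1.2; Et(120°)/CH2Cl(180°) gauche 1.3; CH2Cl(240°)/CH2Cl(180°) gauche 1.1 → 4.2 kcal/mol.
I at 120° (eclipsed): CN(0°)/H(0°) eclipsed 1.1; Et(120°)/I(120°) eclipsed 3.8; CH2Cl(240°)/CH2Cl(240°) eclipsed 3.8 → 8.7 kcal/mol.
I at 180° (staggered): CN(0°)/CH2Cl(300°) gauche 0.6; Et(120°)/I(180°) gauche 1.2; CH2Cl(240°)/I(180°) gauche 1.3; CH2Cl(240°)/CH2Cl(300°) gauche 1.1 → 4.2 kcal/mol.
I at 240° (eclipsed): CN(0°)/CH2Cl(0°) eclipsed 2.1; Et(120°)/H(120°) eclipsed 1.9; CH2Cl(240°)/I(240°) eclipsed 3.2 → 7.2 kcal/mol.
I at 300° (staggered): CN(0°)/I(300°) gauche 0.6; CN(0°)/CH2Cl(60°) gauche 0.6; Et(120°)/CH2Cl(60°) gauche 1.3; CH2Cl(240°)/I(300°) gauche 1.3 → 3.8 kcal/mol.
The minimum (3.8 kcal/mol) occurs with I at 300°.

300°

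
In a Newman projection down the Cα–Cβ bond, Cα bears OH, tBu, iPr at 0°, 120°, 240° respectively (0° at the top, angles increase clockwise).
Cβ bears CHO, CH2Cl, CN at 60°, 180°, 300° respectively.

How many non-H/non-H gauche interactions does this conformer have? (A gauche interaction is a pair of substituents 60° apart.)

6

Non-H gauche pairs: OH(0°)/CHO(60°); OH(0°)/CN(300°); tBu(120°)/CHO(60°); tBu(120°)/CH2Cl(180°); iPr(240°)/CH2Cl(180°); iPr(240°)/CN(300°) — 6 interactions.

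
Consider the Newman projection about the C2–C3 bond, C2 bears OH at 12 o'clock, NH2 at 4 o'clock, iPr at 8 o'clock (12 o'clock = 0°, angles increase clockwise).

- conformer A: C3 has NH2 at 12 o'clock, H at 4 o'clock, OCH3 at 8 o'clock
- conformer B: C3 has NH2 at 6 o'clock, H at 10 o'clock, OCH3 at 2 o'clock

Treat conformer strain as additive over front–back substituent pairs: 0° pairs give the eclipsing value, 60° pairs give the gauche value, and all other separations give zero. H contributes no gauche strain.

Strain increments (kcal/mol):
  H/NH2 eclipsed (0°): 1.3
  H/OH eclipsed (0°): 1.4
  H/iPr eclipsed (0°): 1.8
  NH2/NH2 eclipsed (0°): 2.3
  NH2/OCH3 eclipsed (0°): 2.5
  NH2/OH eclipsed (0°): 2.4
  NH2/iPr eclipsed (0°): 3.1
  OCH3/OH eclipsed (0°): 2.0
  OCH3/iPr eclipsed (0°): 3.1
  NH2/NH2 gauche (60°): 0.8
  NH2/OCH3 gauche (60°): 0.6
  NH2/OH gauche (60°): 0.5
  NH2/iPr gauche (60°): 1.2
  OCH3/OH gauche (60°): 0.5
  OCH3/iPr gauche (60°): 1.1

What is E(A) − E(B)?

+3.7 kcal/mol

A (eclipsed): OH(0°)/NH2(0°) eclipsed 2.4; NH2(120°)/H(120°) eclipsed 1.3; iPr(240°)/OCH3(240°) eclipsed 3.1 → 6.8 kcal/mol.
B (staggered): OH(0°)/OCH3(60°) gauche 0.5; NH2(120°)/NH2(180°) gauche 0.8; NH2(120°)/OCH3(60°) gauche 0.6; iPr(240°)/NH2(180°) gauche 1.2 → 3.1 kcal/mol.
E(A) − E(B) = 6.8 − 3.1 = +3.7 kcal/mol.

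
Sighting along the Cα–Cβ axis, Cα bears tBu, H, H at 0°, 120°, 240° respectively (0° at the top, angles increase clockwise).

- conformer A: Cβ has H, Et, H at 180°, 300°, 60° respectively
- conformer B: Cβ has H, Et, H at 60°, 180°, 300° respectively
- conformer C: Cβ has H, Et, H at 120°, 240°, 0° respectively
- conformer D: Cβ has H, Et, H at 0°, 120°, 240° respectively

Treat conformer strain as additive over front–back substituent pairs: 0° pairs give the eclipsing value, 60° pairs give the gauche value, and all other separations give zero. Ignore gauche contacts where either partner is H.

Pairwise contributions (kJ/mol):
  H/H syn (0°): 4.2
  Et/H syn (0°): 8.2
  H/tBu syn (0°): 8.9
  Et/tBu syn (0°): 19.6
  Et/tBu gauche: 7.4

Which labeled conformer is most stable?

A (staggered): tBu–Et gauche; 7.4 = 7.4 kJ/mol.
B (staggered): no non-H gauche contacts → 0.0 kJ/mol.
C (eclipsed): tBu–H eclipsed, H–H eclipsed, H–Et eclipsed; 8.9 + 4.2 + 8.2 = 21.3 kJ/mol.
D (eclipsed): tBu–H eclipsed, H–Et eclipsed, H–H eclipsed; 8.9 + 8.2 + 4.2 = 21.3 kJ/mol.
B has the lowest total (0.0 kJ/mol).

B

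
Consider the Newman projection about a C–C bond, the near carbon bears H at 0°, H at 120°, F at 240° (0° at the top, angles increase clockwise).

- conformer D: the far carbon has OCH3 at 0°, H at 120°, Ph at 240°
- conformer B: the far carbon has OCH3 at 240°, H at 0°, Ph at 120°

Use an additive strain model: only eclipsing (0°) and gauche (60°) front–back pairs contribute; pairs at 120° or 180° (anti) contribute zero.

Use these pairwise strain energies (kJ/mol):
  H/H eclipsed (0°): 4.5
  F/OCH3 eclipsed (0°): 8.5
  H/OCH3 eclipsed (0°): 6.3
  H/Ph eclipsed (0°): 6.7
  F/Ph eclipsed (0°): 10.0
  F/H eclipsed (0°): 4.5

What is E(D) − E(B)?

+1.1 kJ/mol

D (eclipsed): H(0°)/OCH3(0°) eclipsed 6.3; H(120°)/H(120°) eclipsed 4.5; F(240°)/Ph(240°) eclipsed 10.0 → 20.8 kJ/mol.
B (eclipsed): H(0°)/H(0°) eclipsed 4.5; H(120°)/Ph(120°) eclipsed 6.7; F(240°)/OCH3(240°) eclipsed 8.5 → 19.7 kJ/mol.
E(D) − E(B) = 20.8 − 19.7 = +1.1 kJ/mol.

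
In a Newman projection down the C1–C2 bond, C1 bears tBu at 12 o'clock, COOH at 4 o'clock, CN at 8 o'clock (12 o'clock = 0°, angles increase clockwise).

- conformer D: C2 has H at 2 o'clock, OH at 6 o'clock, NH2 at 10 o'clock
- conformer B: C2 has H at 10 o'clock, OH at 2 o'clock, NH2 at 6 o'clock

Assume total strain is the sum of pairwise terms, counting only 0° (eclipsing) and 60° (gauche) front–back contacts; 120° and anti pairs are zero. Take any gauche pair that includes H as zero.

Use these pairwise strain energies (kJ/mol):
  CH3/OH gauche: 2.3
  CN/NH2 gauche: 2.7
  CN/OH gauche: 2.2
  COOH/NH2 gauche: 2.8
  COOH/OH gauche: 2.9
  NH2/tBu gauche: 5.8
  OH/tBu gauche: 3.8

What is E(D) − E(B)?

+1.4 kJ/mol

D (staggered): tBu(0°)/NH2(300°) gauche 5.8; COOH(120°)/OH(180°) gauche 2.9; CN(240°)/OH(180°) gauche 2.2; CN(240°)/NH2(300°) gauche 2.7 → 13.6 kJ/mol.
B (staggered): tBu(0°)/OH(60°) gauche 3.8; COOH(120°)/OH(60°) gauche 2.9; COOH(120°)/NH2(180°) gauche 2.8; CN(240°)/NH2(180°) gauche 2.7 → 12.2 kJ/mol.
E(D) − E(B) = 13.6 − 12.2 = +1.4 kJ/mol.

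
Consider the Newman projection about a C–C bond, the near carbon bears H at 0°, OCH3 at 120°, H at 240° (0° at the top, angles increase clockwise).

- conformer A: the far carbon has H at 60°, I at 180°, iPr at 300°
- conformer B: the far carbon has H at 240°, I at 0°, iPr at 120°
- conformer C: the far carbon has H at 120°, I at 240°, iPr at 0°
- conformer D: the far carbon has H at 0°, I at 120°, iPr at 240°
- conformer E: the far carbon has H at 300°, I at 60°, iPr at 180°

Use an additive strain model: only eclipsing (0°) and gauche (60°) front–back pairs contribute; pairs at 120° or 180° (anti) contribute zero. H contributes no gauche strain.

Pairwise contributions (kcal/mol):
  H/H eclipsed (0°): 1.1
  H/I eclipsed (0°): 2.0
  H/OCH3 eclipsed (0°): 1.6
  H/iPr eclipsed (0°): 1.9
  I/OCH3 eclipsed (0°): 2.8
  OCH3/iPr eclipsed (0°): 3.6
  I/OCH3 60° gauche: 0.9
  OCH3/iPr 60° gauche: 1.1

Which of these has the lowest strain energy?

A

A (staggered): OCH3–I gauche; 0.9 = 0.9 kcal/mol.
B (eclipsed): H–I eclipsed, OCH3–iPr eclipsed, H–H eclipsed; 2.0 + 3.6 + 1.1 = 6.7 kcal/mol.
C (eclipsed): H–iPr eclipsed, OCH3–H eclipsed, H–I eclipsed; 1.9 + 1.6 + 2.0 = 5.5 kcal/mol.
D (eclipsed): H–H eclipsed, OCH3–I eclipsed, H–iPr eclipsed; 1.1 + 2.8 + 1.9 = 5.8 kcal/mol.
E (staggered): OCH3–I gauche, OCH3–iPr gauche; 0.9 + 1.1 = 2.0 kcal/mol.
A has the lowest total (0.9 kcal/mol).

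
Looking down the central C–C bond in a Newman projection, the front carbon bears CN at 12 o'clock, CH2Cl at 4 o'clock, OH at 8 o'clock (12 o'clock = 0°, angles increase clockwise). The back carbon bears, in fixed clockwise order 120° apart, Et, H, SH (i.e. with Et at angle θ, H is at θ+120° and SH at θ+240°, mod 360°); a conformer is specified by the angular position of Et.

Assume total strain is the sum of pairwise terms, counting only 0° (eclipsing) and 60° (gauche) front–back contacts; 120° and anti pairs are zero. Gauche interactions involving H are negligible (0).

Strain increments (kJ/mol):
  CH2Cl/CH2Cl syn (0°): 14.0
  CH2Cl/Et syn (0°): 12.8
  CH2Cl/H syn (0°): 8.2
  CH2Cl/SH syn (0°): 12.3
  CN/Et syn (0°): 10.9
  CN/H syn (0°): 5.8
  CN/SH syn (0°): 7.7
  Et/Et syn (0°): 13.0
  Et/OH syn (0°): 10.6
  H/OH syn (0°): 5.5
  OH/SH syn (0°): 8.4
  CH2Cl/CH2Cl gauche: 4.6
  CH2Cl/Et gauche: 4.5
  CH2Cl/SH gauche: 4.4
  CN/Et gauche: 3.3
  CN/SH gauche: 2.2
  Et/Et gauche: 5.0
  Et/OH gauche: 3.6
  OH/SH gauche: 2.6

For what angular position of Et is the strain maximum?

240°

Et at 0° is eclipsed. CN at 0° is eclipsed with Et at 0° (10.9); CH2Cl at 120° is eclipsed with H at 120° (8.2); OH at 240° is eclipsed with SH at 240° (8.4). Total 27.5 kJ/mol.
Et at 60° is staggered. CN at 0° is gauche with Et at 60° (3.3); CN at 0° is gauche with SH at 300° (2.2); CH2Cl at 120° is gauche with Et at 60° (4.5); OH at 240° is gauche with SH at 300° (2.6). Total 12.6 kJ/mol.
Et at 120° is eclipsed. CN at 0° is eclipsed with SH at 0° (7.7); CH2Cl at 120° is eclipsed with Et at 120° (12.8); OH at 240° is eclipsed with H at 240° (5.5). Total 26.0 kJ/mol.
Et at 180° is staggered. CN at 0° is gauche with SH at 60° (2.2); CH2Cl at 120° is gauche with Et at 180° (4.5); CH2Cl at 120° is gauche with SH at 60° (4.4); OH at 240° is gauche with Et at 180° (3.6). Total 14.7 kJ/mol.
Et at 240° is eclipsed. CN at 0° is eclipsed with H at 0° (5.8); CH2Cl at 120° is eclipsed with SH at 120° (12.3); OH at 240° is eclipsed with Et at 240° (10.6). Total 28.7 kJ/mol.
Et at 300° is staggered. CN at 0° is gauche with Et at 300° (3.3); CH2Cl at 120° is gauche with SH at 180° (4.4); OH at 240° is gauche with Et at 300° (3.6); OH at 240° is gauche with SH at 180° (2.6). Total 13.9 kJ/mol.
The maximum (28.7 kJ/mol) occurs with Et at 240°.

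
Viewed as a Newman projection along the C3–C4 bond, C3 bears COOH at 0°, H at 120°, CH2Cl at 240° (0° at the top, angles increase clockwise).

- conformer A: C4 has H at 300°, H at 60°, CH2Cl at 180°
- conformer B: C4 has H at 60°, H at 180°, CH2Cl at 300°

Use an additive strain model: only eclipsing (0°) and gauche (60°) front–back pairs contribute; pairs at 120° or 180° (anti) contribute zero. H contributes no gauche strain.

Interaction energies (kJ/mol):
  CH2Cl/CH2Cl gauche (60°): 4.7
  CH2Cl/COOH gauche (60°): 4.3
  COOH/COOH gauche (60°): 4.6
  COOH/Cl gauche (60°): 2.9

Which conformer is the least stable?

A (staggered): CH2Cl–CH2Cl gauche; 4.7 = 4.7 kJ/mol.
B (staggered): COOH–CH2Cl gauche, CH2Cl–CH2Cl gauche; 4.3 + 4.7 = 9.0 kJ/mol.
B has the highest total (9.0 kJ/mol).

B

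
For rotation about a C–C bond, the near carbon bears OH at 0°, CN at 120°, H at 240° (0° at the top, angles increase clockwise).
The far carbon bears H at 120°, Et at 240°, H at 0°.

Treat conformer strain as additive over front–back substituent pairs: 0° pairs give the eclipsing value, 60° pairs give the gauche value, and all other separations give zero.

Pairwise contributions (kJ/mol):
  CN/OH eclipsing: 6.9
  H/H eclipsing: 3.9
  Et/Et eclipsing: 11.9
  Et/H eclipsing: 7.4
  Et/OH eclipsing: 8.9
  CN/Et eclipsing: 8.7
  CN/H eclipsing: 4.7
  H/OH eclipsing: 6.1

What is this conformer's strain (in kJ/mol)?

This conformer (eclipsed): OH–H eclipsed, CN–H eclipsed, H–Et eclipsed; 6.1 + 4.7 + 7.4 = 18.2 kJ/mol.

18.2 kJ/mol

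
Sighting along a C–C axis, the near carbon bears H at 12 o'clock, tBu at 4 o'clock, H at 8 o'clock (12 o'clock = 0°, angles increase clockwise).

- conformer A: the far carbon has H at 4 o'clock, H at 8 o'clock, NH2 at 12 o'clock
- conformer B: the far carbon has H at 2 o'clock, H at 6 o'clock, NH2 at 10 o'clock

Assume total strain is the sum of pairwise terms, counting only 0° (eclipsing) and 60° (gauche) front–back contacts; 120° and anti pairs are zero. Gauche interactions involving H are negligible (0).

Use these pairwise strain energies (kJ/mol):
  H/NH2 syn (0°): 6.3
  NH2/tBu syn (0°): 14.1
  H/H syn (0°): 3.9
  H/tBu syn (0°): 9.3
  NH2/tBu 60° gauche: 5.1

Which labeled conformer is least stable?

A (eclipsed): H–NH2 eclipsed, tBu–H eclipsed, H–H eclipsed; 6.3 + 9.3 + 3.9 = 19.5 kJ/mol.
B (staggered): no non-H gauche contacts → 0.0 kJ/mol.
A has the highest total (19.5 kJ/mol).

A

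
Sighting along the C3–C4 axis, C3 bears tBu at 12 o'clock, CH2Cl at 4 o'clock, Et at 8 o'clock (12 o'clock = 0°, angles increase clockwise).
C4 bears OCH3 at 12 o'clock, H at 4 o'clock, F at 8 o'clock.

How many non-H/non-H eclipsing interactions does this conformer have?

2

Non-H eclipsing pairs: tBu(0°)/OCH3(0°); Et(240°)/F(240°) — 2 interactions.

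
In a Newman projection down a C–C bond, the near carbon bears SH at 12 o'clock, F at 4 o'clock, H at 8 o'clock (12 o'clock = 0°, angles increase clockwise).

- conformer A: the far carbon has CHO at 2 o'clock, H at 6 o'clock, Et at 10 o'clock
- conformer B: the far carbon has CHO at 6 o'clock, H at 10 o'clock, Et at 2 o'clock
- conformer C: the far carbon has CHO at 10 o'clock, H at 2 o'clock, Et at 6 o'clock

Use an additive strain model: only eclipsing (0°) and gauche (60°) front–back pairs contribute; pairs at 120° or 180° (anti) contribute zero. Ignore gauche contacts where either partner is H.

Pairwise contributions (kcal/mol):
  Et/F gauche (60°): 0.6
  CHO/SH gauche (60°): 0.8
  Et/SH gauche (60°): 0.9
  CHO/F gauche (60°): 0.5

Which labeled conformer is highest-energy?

A (staggered): SH(0°)/CHO(60°) gauche 0.8; SH(0°)/Et(300°) gauche 0.9; F(120°)/CHO(60°) gauche 0.5 → 2.2 kcal/mol.
B (staggered): SH(0°)/Et(60°) gauche 0.9; F(120°)/CHO(180°) gauche 0.5; F(120°)/Et(60°) gauche 0.6 → 2.0 kcal/mol.
C (staggered): SH(0°)/CHO(300°) gauche 0.8; F(120°)/Et(180°) gauche 0.6 → 1.4 kcal/mol.
A has the highest total (2.2 kcal/mol).

A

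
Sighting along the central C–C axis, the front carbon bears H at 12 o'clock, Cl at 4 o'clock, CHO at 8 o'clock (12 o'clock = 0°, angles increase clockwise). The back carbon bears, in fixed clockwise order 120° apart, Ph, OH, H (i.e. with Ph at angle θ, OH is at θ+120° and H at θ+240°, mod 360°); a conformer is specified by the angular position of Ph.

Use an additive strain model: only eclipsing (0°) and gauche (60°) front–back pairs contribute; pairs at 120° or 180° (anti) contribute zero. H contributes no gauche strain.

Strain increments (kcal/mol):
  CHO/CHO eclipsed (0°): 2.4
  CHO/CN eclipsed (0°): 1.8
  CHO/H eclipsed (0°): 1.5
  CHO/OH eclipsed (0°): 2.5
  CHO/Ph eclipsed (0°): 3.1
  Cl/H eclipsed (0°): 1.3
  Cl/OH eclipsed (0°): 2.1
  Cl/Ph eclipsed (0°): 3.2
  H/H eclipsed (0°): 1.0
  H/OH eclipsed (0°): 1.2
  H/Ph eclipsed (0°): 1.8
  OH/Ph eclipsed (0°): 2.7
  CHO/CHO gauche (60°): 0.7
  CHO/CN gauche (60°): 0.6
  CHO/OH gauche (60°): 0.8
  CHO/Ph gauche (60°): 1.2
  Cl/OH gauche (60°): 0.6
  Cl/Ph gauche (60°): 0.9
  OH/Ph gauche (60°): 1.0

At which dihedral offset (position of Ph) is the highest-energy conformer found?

Ph at 0° (eclipsed): H(0°)/Ph(0°) eclipsed 1.8; Cl(120°)/OH(120°) eclipsed 2.1; CHO(240°)/H(240°) eclipsed 1.5 → 5.4 kcal/mol.
Ph at 60° (staggered): Cl(120°)/Ph(60°) gauche 0.9; Cl(120°)/OH(180°) gauche 0.6; CHO(240°)/OH(180°) gauche 0.8 → 2.3 kcal/mol.
Ph at 120° (eclipsed): H(0°)/H(0°) eclipsed 1.0; Cl(120°)/Ph(120°) eclipsed 3.2; CHO(240°)/OH(240°) eclipsed 2.5 → 6.7 kcal/mol.
Ph at 180° (staggered): Cl(120°)/Ph(180°) gauche 0.9; CHO(240°)/Ph(180°) gauche 1.2; CHO(240°)/OH(300°) gauche 0.8 → 2.9 kcal/mol.
Ph at 240° (eclipsed): H(0°)/OH(0°) eclipsed 1.2; Cl(120°)/H(120°) eclipsed 1.3; CHO(240°)/Ph(240°) eclipsed 3.1 → 5.6 kcal/mol.
Ph at 300° (staggered): Cl(120°)/OH(60°) gauche 0.6; CHO(240°)/Ph(300°) gauche 1.2 → 1.8 kcal/mol.
The maximum (6.7 kcal/mol) occurs with Ph at 120°.

120°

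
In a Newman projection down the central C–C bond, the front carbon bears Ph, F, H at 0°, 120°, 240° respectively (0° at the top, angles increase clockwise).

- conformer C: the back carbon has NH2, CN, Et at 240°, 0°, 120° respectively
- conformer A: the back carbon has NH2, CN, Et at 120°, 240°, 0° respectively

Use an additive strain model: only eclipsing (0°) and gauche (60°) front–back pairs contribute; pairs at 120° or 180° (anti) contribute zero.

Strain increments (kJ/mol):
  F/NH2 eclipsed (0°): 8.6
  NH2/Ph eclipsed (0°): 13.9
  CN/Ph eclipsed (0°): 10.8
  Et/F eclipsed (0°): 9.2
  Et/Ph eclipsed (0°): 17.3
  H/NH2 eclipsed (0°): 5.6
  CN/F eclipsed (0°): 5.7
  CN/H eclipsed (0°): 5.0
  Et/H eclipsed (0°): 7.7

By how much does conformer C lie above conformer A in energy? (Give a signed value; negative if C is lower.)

C is eclipsed. Ph at 0° is eclipsed with CN at 0° (10.8); F at 120° is eclipsed with Et at 120° (9.2); H at 240° is eclipsed with NH2 at 240° (5.6). Total 25.6 kJ/mol.
A is eclipsed. Ph at 0° is eclipsed with Et at 0° (17.3); F at 120° is eclipsed with NH2 at 120° (8.6); H at 240° is eclipsed with CN at 240° (5.0). Total 30.9 kJ/mol.
E(C) − E(A) = 25.6 − 30.9 = -5.3 kJ/mol.

-5.3 kJ/mol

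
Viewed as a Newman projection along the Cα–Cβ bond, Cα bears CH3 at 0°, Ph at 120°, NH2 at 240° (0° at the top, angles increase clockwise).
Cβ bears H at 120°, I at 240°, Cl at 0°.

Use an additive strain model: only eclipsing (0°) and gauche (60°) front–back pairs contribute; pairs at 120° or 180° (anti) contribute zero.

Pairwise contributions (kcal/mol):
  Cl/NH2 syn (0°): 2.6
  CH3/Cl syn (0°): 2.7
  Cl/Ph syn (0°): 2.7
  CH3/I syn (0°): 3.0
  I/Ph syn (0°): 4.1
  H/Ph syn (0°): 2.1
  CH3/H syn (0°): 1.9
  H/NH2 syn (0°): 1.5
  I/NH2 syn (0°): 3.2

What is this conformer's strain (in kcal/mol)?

This conformer (eclipsed): CH3(0°)/Cl(0°) eclipsed 2.7; Ph(120°)/H(120°) eclipsed 2.1; NH2(240°)/I(240°) eclipsed 3.2 → 8.0 kcal/mol.

8.0 kcal/mol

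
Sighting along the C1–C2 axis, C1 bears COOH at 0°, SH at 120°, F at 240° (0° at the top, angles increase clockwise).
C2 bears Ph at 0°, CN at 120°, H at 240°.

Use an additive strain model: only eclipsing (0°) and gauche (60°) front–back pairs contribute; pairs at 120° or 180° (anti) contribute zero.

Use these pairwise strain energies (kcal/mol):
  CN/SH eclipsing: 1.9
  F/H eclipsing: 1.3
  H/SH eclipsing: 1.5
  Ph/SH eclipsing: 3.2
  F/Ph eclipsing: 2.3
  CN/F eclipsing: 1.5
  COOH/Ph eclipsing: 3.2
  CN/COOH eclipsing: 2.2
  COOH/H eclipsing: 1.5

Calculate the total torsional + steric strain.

6.4 kcal/mol

This conformer (eclipsed): COOH–Ph eclipsed, SH–CN eclipsed, F–H eclipsed; 3.2 + 1.9 + 1.3 = 6.4 kcal/mol.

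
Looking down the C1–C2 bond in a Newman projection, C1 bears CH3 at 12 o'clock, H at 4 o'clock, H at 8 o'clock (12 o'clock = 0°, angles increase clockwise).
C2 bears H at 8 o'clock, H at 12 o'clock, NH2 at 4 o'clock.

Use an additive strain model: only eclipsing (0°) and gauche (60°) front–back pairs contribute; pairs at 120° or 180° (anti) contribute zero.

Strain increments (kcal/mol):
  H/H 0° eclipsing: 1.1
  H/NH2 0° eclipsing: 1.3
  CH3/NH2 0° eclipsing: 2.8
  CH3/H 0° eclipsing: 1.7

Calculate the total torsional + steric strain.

This conformer (eclipsed): CH3–H eclipsed, H–NH2 eclipsed, H–H eclipsed; 1.7 + 1.3 + 1.1 = 4.1 kcal/mol.

4.1 kcal/mol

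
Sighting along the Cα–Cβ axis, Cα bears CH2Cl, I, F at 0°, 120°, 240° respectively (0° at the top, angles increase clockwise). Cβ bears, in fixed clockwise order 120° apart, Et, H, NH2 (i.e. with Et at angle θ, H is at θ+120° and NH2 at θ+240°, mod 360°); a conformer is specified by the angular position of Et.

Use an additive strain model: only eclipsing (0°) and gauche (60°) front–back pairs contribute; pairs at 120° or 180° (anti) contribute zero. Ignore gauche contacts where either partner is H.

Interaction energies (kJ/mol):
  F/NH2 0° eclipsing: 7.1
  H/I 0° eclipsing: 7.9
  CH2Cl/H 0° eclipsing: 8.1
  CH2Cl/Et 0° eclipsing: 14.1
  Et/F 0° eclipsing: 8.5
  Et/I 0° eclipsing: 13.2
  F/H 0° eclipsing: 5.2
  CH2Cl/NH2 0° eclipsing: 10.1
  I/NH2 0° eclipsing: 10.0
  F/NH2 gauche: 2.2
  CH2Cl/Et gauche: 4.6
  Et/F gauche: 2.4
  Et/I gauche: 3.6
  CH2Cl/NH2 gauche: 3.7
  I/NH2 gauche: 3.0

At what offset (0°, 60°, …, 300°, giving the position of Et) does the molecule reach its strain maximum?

0°

Et at 0° (eclipsed): CH2Cl–Et eclipsed, I–H eclipsed, F–NH2 eclipsed; 14.1 + 7.9 + 7.1 = 29.1 kJ/mol.
Et at 60° (staggered): CH2Cl–Et gauche, CH2Cl–NH2 gauche, I–Et gauche, F–NH2 gauche; 4.6 + 3.7 + 3.6 + 2.2 = 14.1 kJ/mol.
Et at 120° (eclipsed): CH2Cl–NH2 eclipsed, I–Et eclipsed, F–H eclipsed; 10.1 + 13.2 + 5.2 = 28.5 kJ/mol.
Et at 180° (staggered): CH2Cl–NH2 gauche, I–Et gauche, I–NH2 gauche, F–Et gauche; 3.7 + 3.6 + 3.0 + 2.4 = 12.7 kJ/mol.
Et at 240° (eclipsed): CH2Cl–H eclipsed, I–NH2 eclipsed, F–Et eclipsed; 8.1 + 10.0 + 8.5 = 26.6 kJ/mol.
Et at 300° (staggered): CH2Cl–Et gauche, I–NH2 gauche, F–Et gauche, F–NH2 gauche; 4.6 + 3.0 + 2.4 + 2.2 = 12.2 kJ/mol.
The maximum (29.1 kJ/mol) occurs with Et at 0°.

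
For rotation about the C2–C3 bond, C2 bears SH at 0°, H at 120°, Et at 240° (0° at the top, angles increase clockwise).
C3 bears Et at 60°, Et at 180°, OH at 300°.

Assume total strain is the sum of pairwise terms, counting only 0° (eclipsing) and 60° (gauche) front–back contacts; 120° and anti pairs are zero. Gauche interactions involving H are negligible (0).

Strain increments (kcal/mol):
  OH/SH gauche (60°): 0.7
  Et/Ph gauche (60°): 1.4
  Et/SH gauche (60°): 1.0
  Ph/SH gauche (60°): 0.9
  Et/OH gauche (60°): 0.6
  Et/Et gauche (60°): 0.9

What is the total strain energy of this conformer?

3.2 kcal/mol

This conformer is staggered. SH at 0° is gauche with Et at 60° (1.0); SH at 0° is gauche with OH at 300° (0.7); Et at 240° is gauche with Et at 180° (0.9); Et at 240° is gauche with OH at 300° (0.6). Total 3.2 kcal/mol.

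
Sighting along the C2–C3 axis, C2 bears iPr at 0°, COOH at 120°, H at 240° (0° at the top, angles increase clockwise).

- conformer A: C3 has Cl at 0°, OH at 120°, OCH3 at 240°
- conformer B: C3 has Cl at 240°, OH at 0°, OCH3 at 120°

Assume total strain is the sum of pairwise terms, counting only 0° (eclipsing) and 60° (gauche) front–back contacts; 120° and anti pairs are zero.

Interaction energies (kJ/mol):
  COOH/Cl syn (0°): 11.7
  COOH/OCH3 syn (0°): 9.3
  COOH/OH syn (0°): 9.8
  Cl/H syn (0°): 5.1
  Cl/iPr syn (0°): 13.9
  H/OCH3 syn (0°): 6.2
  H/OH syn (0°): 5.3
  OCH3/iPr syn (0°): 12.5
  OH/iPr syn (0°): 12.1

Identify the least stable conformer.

A (eclipsed): iPr–Cl eclipsed, COOH–OH eclipsed, H–OCH3 eclipsed; 13.9 + 9.8 + 6.2 = 29.9 kJ/mol.
B (eclipsed): iPr–OH eclipsed, COOH–OCH3 eclipsed, H–Cl eclipsed; 12.1 + 9.3 + 5.1 = 26.5 kJ/mol.
A has the highest total (29.9 kJ/mol).

A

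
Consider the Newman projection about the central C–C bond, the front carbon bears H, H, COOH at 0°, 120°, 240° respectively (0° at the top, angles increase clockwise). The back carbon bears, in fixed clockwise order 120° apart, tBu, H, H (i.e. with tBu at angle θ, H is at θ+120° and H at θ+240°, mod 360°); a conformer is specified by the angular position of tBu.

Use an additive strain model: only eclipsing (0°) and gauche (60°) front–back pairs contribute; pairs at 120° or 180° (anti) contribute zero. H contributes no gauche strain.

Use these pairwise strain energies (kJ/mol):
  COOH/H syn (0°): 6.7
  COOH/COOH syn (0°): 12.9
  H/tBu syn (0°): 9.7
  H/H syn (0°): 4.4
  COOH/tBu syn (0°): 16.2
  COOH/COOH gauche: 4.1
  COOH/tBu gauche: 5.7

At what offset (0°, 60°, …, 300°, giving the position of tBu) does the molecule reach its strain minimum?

tBu at 0° (eclipsed): H–tBu eclipsed, H–H eclipsed, COOH–H eclipsed; 9.7 + 4.4 + 6.7 = 20.8 kJ/mol.
tBu at 60° (staggered): no non-H gauche contacts → 0.0 kJ/mol.
tBu at 120° (eclipsed): H–H eclipsed, H–tBu eclipsed, COOH–H eclipsed; 4.4 + 9.7 + 6.7 = 20.8 kJ/mol.
tBu at 180° (staggered): COOH–tBu gauche; 5.7 = 5.7 kJ/mol.
tBu at 240° (eclipsed): H–H eclipsed, H–H eclipsed, COOH–tBu eclipsed; 4.4 + 4.4 + 16.2 = 25.0 kJ/mol.
tBu at 300° (staggered): COOH–tBu gauche; 5.7 = 5.7 kJ/mol.
The minimum (0.0 kJ/mol) occurs with tBu at 60°.

60°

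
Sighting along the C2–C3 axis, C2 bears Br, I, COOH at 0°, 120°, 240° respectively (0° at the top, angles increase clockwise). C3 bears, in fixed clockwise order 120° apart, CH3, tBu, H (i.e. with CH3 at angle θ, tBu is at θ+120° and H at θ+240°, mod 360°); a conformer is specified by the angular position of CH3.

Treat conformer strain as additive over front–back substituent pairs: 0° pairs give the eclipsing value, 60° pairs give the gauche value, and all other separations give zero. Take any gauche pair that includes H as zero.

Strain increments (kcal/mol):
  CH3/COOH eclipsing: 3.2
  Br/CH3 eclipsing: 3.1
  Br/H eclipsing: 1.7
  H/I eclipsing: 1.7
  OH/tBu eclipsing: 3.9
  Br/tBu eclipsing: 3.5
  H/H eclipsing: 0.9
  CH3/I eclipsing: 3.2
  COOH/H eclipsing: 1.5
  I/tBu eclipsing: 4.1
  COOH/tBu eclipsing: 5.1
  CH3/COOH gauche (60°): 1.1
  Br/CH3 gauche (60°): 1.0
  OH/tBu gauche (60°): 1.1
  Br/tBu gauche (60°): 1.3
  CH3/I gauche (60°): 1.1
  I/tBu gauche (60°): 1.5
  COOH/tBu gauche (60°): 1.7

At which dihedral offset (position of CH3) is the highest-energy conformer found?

CH3 at 0° (eclipsed): Br–CH3 eclipsed, I–tBu eclipsed, COOH–H eclipsed; 3.1 + 4.1 + 1.5 = 8.7 kcal/mol.
CH3 at 60° (staggered): Br–CH3 gauche, I–CH3 gauche, I–tBu gauche, COOH–tBu gauche; 1.0 + 1.1 + 1.5 + 1.7 = 5.3 kcal/mol.
CH3 at 120° (eclipsed): Br–H eclipsed, I–CH3 eclipsed, COOH–tBu eclipsed; 1.7 + 3.2 + 5.1 = 10.0 kcal/mol.
CH3 at 180° (staggered): Br–tBu gauche, I–CH3 gauche, COOH–CH3 gauche, COOH–tBu gauche; 1.3 + 1.1 + 1.1 + 1.7 = 5.2 kcal/mol.
CH3 at 240° (eclipsed): Br–tBu eclipsed, I–H eclipsed, COOH–CH3 eclipsed; 3.5 + 1.7 + 3.2 = 8.4 kcal/mol.
CH3 at 300° (staggered): Br–CH3 gauche, Br–tBu gauche, I–tBu gauche, COOH–CH3 gauche; 1.0 + 1.3 + 1.5 + 1.1 = 4.9 kcal/mol.
The maximum (10.0 kcal/mol) occurs with CH3 at 120°.

120°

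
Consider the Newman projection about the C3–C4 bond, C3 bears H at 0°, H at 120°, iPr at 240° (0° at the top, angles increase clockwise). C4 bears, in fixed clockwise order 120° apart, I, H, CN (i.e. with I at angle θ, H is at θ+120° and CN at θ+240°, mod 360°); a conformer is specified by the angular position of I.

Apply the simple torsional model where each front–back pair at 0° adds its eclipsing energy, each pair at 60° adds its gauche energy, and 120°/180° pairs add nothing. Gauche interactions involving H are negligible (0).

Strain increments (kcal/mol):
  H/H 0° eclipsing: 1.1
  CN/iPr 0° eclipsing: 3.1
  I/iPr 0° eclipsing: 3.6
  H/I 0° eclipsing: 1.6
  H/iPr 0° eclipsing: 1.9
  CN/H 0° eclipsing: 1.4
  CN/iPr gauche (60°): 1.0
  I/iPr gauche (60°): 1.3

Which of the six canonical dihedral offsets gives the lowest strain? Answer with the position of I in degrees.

I at 0° (eclipsed): H(0°)/I(0°) eclipsed 1.6; H(120°)/H(120°) eclipsed 1.1; iPr(240°)/CN(240°) eclipsed 3.1 → 5.8 kcal/mol.
I at 60° (staggered): iPr(240°)/CN(300°) gauche 1.0 → 1.0 kcal/mol.
I at 120° (eclipsed): H(0°)/CN(0°) eclipsed 1.4; H(120°)/I(120°) eclipsed 1.6; iPr(240°)/H(240°) eclipsed 1.9 → 4.9 kcal/mol.
I at 180° (staggered): iPr(240°)/I(180°) gauche 1.3 → 1.3 kcal/mol.
I at 240° (eclipsed): H(0°)/H(0°) eclipsed 1.1; H(120°)/CN(120°) eclipsed 1.4; iPr(240°)/I(240°) eclipsed 3.6 → 6.1 kcal/mol.
I at 300° (staggered): iPr(240°)/I(300°) gauche 1.3; iPr(240°)/CN(180°) gauche 1.0 → 2.3 kcal/mol.
The minimum (1.0 kcal/mol) occurs with I at 60°.

60°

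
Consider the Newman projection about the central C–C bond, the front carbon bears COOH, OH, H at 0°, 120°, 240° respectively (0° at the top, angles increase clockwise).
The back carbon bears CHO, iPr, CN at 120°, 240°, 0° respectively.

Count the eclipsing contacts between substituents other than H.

Non-H eclipsing pairs: COOH(0°)/CN(0°); OH(120°)/CHO(120°) — 2 interactions.

2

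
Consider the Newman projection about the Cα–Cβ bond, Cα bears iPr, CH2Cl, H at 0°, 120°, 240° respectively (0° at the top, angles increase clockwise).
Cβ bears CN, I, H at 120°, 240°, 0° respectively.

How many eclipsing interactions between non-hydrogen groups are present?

Non-H eclipsing pairs: CH2Cl(120°)/CN(120°) — 1 interaction.

1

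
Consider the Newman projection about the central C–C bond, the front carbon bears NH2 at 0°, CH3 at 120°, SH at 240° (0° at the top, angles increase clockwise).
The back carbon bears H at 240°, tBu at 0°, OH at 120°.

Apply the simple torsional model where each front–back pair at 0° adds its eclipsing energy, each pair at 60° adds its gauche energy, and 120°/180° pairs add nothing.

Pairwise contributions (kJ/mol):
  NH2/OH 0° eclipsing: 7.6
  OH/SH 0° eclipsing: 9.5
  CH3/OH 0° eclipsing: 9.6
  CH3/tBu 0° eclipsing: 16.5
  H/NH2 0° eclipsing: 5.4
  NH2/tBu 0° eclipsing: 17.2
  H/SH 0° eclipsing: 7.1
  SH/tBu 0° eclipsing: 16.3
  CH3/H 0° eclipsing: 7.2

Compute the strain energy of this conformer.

This conformer is eclipsed. NH2 at 0° is eclipsed with tBu at 0° (17.2); CH3 at 120° is eclipsed with OH at 120° (9.6); SH at 240° is eclipsed with H at 240° (7.1). Total 33.9 kJ/mol.

33.9 kJ/mol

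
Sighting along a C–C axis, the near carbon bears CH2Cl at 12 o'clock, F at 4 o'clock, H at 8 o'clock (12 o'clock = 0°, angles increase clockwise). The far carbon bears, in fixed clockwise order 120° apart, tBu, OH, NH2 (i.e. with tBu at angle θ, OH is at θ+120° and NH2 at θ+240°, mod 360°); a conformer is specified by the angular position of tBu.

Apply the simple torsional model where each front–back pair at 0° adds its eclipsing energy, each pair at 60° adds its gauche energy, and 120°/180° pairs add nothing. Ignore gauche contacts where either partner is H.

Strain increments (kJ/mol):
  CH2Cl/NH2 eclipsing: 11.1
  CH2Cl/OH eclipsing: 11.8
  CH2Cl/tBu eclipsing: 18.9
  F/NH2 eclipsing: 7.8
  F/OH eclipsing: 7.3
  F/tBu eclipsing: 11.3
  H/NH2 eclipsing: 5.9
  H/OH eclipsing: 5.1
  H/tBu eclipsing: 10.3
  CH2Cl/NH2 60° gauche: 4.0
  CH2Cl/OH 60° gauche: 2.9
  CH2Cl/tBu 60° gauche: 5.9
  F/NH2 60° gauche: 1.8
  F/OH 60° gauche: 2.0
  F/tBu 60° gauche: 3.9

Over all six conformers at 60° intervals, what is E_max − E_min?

tBu at 0° (eclipsed): CH2Cl–tBu eclipsed, F–OH eclipsed, H–NH2 eclipsed; 18.9 + 7.3 + 5.9 = 32.1 kJ/mol.
tBu at 60° (staggered): CH2Cl–tBu gauche, CH2Cl–NH2 gauche, F–tBu gauche, F–OH gauche; 5.9 + 4.0 + 3.9 + 2.0 = 15.8 kJ/mol.
tBu at 120° (eclipsed): CH2Cl–NH2 eclipsed, F–tBu eclipsed, H–OH eclipsed; 11.1 + 11.3 + 5.1 = 27.5 kJ/mol.
tBu at 180° (staggered): CH2Cl–OH gauche, CH2Cl–NH2 gauche, F–tBu gauche, F–NH2 gauche; 2.9 + 4.0 + 3.9 + 1.8 = 12.6 kJ/mol.
tBu at 240° (eclipsed): CH2Cl–OH eclipsed, F–NH2 eclipsed, H–tBu eclipsed; 11.8 + 7.8 + 10.3 = 29.9 kJ/mol.
tBu at 300° (staggered): CH2Cl–tBu gauche, CH2Cl–OH gauche, F–OH gauche, F–NH2 gauche; 5.9 + 2.9 + 2.0 + 1.8 = 12.6 kJ/mol.
Max at 0° (32.1 kJ/mol), min at 180° (12.6 kJ/mol); barrier = 19.5 kJ/mol.

19.5 kJ/mol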